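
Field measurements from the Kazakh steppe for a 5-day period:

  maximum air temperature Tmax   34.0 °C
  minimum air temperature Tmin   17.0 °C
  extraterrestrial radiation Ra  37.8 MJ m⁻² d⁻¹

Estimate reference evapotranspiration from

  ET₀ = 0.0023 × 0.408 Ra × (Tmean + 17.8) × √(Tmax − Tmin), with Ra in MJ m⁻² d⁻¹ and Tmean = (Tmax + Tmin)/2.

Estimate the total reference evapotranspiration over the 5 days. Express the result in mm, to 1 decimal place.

Tmean = (34.0 + 17.0)/2 = 25.50 °C
0.408 Ra = 0.408 × 37.8 = 15.4224 mm/d equivalent
ET₀ = 0.0023 × 15.4224 × (25.50 + 17.8) × √17.0 = 0.0023 × 15.4224 × 43.30 × 4.1231 = 6.3327 mm/d
Over 5 days: 6.3327 × 5 = 31.664 mm

31.7 mm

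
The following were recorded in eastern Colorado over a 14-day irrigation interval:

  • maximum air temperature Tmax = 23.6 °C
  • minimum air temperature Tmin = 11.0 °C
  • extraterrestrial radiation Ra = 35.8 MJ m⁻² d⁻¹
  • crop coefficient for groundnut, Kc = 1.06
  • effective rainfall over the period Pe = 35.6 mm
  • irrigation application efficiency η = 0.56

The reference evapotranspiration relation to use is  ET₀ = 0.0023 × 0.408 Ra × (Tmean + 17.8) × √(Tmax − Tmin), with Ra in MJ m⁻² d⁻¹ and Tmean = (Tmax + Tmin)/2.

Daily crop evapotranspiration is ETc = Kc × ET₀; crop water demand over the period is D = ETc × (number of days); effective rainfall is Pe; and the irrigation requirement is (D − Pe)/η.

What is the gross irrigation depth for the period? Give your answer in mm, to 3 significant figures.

47.3 mm

Tmean = (23.6 + 11.0)/2 = 17.30 °C
0.408 Ra = 0.408 × 35.8 = 14.6064 mm/d equivalent
ET₀ = 0.0023 × 14.6064 × (17.30 + 17.8) × √12.6 = 0.0023 × 14.6064 × 35.10 × 3.5496 = 4.1856 mm/d
ETc = Kc × ET₀ = 1.06 × 4.1856 = 4.4367 mm/d
Crop demand D = ETc × 14 d = 4.4367 × 14 = 62.114 mm
D − Pe = 62.114 − 35.6 = 26.514 mm
Gross irrigation = 26.514 / 0.56 = 47.346 mm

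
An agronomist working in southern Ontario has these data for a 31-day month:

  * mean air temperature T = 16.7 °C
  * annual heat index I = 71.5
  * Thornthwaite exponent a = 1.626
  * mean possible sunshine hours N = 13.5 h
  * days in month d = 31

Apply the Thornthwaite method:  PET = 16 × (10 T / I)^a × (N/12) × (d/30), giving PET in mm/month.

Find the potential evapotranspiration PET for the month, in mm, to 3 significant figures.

73.9 mm

10T/I = 10 × 16.7 / 71.5 = 2.3357
(10T/I)^a = 2.3357^1.626 = 3.9723
Uncorrected PET = 16 × 3.9723 = 63.557 mm
Correction = (N/12)(d/30) = (13.5/12)(31/30) = 1.1625
PET = 63.557 × 1.1625 = 73.885 mm/month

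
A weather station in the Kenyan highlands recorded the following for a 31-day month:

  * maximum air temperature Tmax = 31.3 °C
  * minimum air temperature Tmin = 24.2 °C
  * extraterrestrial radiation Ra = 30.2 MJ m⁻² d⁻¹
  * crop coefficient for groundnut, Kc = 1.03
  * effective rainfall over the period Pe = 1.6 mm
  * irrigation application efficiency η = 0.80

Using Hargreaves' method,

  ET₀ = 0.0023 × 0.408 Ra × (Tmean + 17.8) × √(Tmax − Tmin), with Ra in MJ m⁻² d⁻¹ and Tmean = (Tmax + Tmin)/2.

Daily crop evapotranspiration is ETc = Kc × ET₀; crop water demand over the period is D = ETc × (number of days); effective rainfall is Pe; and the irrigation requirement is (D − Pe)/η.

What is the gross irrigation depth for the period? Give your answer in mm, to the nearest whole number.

Tmean = (31.3 + 24.2)/2 = 27.75 °C
0.408 Ra = 0.408 × 30.2 = 12.3216 mm/d equivalent
ET₀ = 0.0023 × 12.3216 × (27.75 + 17.8) × √7.1 = 0.0023 × 12.3216 × 45.55 × 2.6646 = 3.4397 mm/d
ETc = Kc × ET₀ = 1.03 × 3.4397 = 3.5429 mm/d
Crop demand D = ETc × 31 d = 3.5429 × 31 = 109.830 mm
D − Pe = 109.830 − 1.6 = 108.230 mm
Gross irrigation = 108.230 / 0.80 = 135.288 mm

135 mm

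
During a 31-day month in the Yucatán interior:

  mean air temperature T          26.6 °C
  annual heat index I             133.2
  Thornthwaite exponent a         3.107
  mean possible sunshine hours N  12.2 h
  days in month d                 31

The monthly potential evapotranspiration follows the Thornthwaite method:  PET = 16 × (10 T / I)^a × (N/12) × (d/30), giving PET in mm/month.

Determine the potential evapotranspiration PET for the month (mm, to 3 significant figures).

144 mm

10T/I = 10 × 26.6 / 133.2 = 1.9970
(10T/I)^a = 1.9970^3.107 = 8.5758
Uncorrected PET = 16 × 8.5758 = 137.213 mm
Correction = (N/12)(d/30) = (12.2/12)(31/30) = 1.0506
PET = 137.213 × 1.0506 = 144.156 mm/month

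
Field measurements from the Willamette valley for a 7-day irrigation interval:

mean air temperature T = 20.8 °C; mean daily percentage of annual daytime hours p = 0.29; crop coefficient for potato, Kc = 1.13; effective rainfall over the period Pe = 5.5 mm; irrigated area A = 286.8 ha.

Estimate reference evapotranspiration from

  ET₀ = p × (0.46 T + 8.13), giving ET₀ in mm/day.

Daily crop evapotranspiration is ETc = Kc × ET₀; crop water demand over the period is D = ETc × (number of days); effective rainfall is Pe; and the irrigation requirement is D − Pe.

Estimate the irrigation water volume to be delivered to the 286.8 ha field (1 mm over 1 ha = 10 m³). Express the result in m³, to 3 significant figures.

ET₀ = 0.29 × (0.46 × 20.8 + 8.13) = 0.29 × 17.698 = 5.1324 mm/d
ETc = Kc × ET₀ = 1.13 × 5.1324 = 5.7996 mm/d
Crop demand D = ETc × 7 d = 5.7996 × 7 = 40.597 mm
D − Pe = 40.597 − 5.5 = 35.097 mm
Volume = 35.097 mm × 286.8 ha × 10 = 100658.2 m³

101000 m³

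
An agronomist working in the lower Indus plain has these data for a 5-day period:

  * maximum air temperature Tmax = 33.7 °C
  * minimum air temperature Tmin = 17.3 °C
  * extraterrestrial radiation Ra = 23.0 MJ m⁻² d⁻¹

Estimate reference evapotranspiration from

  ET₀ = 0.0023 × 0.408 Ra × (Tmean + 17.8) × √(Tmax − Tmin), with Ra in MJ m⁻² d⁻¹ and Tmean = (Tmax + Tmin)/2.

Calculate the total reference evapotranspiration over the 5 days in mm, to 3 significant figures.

18.9 mm

Tmean = (33.7 + 17.3)/2 = 25.50 °C
0.408 Ra = 0.408 × 23.0 = 9.3840 mm/d equivalent
ET₀ = 0.0023 × 9.3840 × (25.50 + 17.8) × √16.4 = 0.0023 × 9.3840 × 43.30 × 4.0497 = 3.7847 mm/d
Over 5 days: 3.7847 × 5 = 18.924 mm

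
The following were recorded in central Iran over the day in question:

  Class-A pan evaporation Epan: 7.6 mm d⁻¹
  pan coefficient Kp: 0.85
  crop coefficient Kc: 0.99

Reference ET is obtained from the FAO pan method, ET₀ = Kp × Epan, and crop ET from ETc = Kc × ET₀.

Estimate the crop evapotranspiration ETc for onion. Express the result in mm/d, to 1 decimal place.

6.4 mm/d

ET₀ = 0.85 × 7.6 = 6.4600 mm/d
ETc = Kc × ET₀ = 0.99 × 6.4600 = 6.3954 mm/d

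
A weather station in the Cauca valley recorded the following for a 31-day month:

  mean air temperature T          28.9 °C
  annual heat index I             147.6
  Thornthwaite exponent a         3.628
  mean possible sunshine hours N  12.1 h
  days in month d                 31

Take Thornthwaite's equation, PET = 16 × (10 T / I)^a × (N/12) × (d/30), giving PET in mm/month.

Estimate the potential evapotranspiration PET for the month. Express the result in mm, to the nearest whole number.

10T/I = 10 × 28.9 / 147.6 = 1.9580
(10T/I)^a = 1.9580^3.628 = 11.4471
Uncorrected PET = 16 × 11.4471 = 183.154 mm
Correction = (N/12)(d/30) = (12.1/12)(31/30) = 1.0419
PET = 183.154 × 1.0419 = 190.828 mm/month

191 mm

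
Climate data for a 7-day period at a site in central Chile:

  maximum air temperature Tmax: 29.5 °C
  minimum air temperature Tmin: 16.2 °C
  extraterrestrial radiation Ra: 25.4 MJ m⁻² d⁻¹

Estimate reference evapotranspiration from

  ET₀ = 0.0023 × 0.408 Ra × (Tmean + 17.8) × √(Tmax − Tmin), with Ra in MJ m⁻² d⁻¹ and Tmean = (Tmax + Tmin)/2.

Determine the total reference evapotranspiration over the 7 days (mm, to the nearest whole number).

25 mm

Tmean = (29.5 + 16.2)/2 = 22.85 °C
0.408 Ra = 0.408 × 25.4 = 10.3632 mm/d equivalent
ET₀ = 0.0023 × 10.3632 × (22.85 + 17.8) × √13.3 = 0.0023 × 10.3632 × 40.65 × 3.6469 = 3.5335 mm/d
Over 7 days: 3.5335 × 7 = 24.735 mm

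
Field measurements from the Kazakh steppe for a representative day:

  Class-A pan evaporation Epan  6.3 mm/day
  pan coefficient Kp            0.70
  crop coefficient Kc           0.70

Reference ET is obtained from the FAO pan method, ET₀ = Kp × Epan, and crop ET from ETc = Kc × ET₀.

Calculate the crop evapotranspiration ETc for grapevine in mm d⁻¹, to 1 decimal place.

3.1 mm d⁻¹

ET₀ = 0.70 × 6.3 = 4.4100 mm/d
ETc = Kc × ET₀ = 0.70 × 4.4100 = 3.0870 mm/d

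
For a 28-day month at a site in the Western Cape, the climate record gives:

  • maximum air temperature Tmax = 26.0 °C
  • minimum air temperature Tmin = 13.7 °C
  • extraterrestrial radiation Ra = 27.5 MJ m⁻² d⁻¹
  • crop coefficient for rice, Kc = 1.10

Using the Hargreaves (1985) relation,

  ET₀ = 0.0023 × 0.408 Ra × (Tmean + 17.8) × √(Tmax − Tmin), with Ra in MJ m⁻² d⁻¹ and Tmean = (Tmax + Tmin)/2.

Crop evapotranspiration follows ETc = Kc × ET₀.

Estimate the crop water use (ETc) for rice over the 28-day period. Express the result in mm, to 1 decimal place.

Tmean = (26.0 + 13.7)/2 = 19.85 °C
0.408 Ra = 0.408 × 27.5 = 11.2200 mm/d equivalent
ET₀ = 0.0023 × 11.2200 × (19.85 + 17.8) × √12.3 = 0.0023 × 11.2200 × 37.65 × 3.5071 = 3.4075 mm/d
ETc = Kc × ET₀ = 1.10 × 3.4075 = 3.7483 mm/d
Over 28 days: 3.7483 × 28 = 104.952 mm

105.0 mm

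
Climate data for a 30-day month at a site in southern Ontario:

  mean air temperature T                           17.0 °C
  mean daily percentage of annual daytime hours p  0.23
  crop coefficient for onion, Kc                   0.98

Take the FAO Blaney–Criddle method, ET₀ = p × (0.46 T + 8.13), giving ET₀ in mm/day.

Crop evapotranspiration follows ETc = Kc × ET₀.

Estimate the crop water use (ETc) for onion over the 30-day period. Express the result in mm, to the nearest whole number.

ET₀ = 0.23 × (0.46 × 17.0 + 8.13) = 0.23 × 15.950 = 3.6685 mm/d
ETc = Kc × ET₀ = 0.98 × 3.6685 = 3.5951 mm/d
Over 30 days: 3.5951 × 30 = 107.853 mm

108 mm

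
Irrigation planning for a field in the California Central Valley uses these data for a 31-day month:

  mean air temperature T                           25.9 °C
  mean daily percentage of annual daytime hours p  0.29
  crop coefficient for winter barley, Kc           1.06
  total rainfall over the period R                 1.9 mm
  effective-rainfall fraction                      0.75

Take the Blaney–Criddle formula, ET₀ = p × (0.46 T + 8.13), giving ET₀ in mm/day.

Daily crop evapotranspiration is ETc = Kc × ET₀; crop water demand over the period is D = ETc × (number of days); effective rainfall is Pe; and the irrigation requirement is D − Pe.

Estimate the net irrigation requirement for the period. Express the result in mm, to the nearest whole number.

ET₀ = 0.29 × (0.46 × 25.9 + 8.13) = 0.29 × 20.044 = 5.8128 mm/d
ETc = Kc × ET₀ = 1.06 × 5.8128 = 6.1616 mm/d
Crop demand D = ETc × 31 d = 6.1616 × 31 = 191.010 mm
Pe = 0.75 × 1.9 = 1.425 mm
D − Pe = 191.010 − 1.425 = 189.585 mm

190 mm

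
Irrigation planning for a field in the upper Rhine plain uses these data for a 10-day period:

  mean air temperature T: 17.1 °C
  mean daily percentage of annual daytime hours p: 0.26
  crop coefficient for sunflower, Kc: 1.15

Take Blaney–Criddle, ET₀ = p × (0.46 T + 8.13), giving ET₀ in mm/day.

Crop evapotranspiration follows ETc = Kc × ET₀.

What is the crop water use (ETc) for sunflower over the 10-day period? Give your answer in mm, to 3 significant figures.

ET₀ = 0.26 × (0.46 × 17.1 + 8.13) = 0.26 × 15.996 = 4.1590 mm/d
ETc = Kc × ET₀ = 1.15 × 4.1590 = 4.7829 mm/d
Over 10 days: 4.7829 × 10 = 47.829 mm

47.8 mm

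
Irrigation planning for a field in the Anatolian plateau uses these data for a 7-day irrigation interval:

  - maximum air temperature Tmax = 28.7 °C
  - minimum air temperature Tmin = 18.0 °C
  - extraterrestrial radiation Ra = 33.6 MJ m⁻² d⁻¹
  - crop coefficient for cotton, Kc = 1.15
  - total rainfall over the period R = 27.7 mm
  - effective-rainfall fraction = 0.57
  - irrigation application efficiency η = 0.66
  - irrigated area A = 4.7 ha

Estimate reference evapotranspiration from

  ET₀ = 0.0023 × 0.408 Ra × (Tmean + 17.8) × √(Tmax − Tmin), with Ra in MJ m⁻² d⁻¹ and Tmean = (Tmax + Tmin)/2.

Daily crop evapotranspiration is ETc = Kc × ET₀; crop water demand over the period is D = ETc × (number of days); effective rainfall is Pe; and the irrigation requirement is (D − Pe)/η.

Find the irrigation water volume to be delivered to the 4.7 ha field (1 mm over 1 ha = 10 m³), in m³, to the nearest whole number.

1309 m³

Tmean = (28.7 + 18.0)/2 = 23.35 °C
0.408 Ra = 0.408 × 33.6 = 13.7088 mm/d equivalent
ET₀ = 0.0023 × 13.7088 × (23.35 + 17.8) × √10.7 = 0.0023 × 13.7088 × 41.15 × 3.2711 = 4.2442 mm/d
ETc = Kc × ET₀ = 1.15 × 4.2442 = 4.8808 mm/d
Crop demand D = ETc × 7 d = 4.8808 × 7 = 34.166 mm
Pe = 0.57 × 27.7 = 15.789 mm
D − Pe = 34.166 − 15.789 = 18.377 mm
Gross irrigation = 18.377 / 0.66 = 27.844 mm
Volume = 27.844 mm × 4.7 ha × 10 = 1308.7 m³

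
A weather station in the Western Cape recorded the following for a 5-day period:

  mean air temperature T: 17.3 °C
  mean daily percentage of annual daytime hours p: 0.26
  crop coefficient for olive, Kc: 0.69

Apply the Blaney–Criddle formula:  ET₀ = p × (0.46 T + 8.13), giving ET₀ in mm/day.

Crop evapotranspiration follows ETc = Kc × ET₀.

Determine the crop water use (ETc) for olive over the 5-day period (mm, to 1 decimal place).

14.4 mm

ET₀ = 0.26 × (0.46 × 17.3 + 8.13) = 0.26 × 16.088 = 4.1829 mm/d
ETc = Kc × ET₀ = 0.69 × 4.1829 = 2.8862 mm/d
Over 5 days: 2.8862 × 5 = 14.431 mm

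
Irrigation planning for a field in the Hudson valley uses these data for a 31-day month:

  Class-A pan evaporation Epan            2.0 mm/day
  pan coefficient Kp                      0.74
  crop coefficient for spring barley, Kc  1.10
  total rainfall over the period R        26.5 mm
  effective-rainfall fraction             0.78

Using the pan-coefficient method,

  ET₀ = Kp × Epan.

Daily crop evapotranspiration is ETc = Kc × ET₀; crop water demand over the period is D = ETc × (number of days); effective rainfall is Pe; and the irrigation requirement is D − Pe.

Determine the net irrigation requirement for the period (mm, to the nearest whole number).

30 mm

ET₀ = 0.74 × 2.0 = 1.4800 mm/d
ETc = Kc × ET₀ = 1.10 × 1.4800 = 1.6280 mm/d
Crop demand D = ETc × 31 d = 1.6280 × 31 = 50.468 mm
Pe = 0.78 × 26.5 = 20.670 mm
D − Pe = 50.468 − 20.670 = 29.798 mm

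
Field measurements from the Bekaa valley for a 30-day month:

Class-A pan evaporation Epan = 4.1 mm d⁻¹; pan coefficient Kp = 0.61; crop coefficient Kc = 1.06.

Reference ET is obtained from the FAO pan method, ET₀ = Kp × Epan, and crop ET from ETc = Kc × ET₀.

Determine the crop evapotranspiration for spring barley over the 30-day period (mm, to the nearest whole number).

ET₀ = 0.61 × 4.1 = 2.5010 mm/d
ETc = Kc × ET₀ = 1.06 × 2.5010 = 2.6511 mm/d
Over 30 days: 2.6511 × 30 = 79.533 mm

80 mm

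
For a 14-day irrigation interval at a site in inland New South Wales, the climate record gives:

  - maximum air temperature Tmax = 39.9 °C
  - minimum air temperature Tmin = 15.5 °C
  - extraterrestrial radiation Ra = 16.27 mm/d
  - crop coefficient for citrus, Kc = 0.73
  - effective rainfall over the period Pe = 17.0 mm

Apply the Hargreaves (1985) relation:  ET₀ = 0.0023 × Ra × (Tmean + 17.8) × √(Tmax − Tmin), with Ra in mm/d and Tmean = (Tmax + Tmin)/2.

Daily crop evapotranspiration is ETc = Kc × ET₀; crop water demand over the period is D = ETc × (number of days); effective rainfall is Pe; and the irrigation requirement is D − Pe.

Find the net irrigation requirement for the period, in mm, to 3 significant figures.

69.0 mm

Tmean = (39.9 + 15.5)/2 = 27.70 °C
ET₀ = 0.0023 × 16.27 × (27.70 + 17.8) × √24.4 = 0.0023 × 16.27 × 45.50 × 4.9396 = 8.4104 mm/d
ETc = Kc × ET₀ = 0.73 × 8.4104 = 6.1396 mm/d
Crop demand D = ETc × 14 d = 6.1396 × 14 = 85.954 mm
D − Pe = 85.954 − 17.0 = 68.954 mm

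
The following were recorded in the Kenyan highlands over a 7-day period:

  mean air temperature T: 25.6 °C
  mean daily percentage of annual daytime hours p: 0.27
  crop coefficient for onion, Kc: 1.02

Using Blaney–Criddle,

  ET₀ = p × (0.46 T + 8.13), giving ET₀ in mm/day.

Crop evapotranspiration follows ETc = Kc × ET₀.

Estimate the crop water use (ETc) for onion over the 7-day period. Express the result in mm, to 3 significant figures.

38.4 mm

ET₀ = 0.27 × (0.46 × 25.6 + 8.13) = 0.27 × 19.906 = 5.3746 mm/d
ETc = Kc × ET₀ = 1.02 × 5.3746 = 5.4821 mm/d
Over 7 days: 5.4821 × 7 = 38.375 mm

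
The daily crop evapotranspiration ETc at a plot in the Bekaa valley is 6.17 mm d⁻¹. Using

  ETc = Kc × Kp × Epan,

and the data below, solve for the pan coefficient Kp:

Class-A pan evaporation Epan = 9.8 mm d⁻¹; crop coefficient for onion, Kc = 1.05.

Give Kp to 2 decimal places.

ETc = Kc × Kp × Epan  ⇒  Kp = ETc / (Kc × Epan)
Kp = 6.17 / (1.05 × 9.8) = 6.17 / 10.290 = 0.5996

0.60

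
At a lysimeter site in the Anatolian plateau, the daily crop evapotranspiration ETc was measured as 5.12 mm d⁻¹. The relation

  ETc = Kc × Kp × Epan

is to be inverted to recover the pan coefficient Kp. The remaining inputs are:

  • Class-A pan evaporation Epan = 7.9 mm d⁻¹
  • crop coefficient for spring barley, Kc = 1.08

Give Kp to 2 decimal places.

ETc = Kc × Kp × Epan  ⇒  Kp = ETc / (Kc × Epan)
Kp = 5.12 / (1.08 × 7.9) = 5.12 / 8.532 = 0.6001

0.60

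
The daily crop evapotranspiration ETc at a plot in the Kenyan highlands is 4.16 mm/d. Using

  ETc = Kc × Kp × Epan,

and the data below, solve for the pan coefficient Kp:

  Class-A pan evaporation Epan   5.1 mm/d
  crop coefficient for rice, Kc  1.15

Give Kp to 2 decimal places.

0.71

ETc = Kc × Kp × Epan  ⇒  Kp = ETc / (Kc × Epan)
Kp = 4.16 / (1.15 × 5.1) = 4.16 / 5.865 = 0.7093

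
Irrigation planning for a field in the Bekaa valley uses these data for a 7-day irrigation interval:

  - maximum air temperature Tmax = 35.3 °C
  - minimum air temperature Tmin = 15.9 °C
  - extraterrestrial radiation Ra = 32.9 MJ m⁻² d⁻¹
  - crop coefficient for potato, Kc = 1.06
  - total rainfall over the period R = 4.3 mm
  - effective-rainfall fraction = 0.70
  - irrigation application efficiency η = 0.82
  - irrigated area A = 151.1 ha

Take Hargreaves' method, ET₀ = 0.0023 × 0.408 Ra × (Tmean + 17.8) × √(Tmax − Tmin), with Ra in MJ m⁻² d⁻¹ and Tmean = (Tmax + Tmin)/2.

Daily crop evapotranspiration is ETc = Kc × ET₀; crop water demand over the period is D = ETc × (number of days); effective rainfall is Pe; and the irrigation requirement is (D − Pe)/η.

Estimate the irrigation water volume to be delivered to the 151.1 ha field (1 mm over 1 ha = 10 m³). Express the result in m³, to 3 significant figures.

75100 m³

Tmean = (35.3 + 15.9)/2 = 25.60 °C
0.408 Ra = 0.408 × 32.9 = 13.4232 mm/d equivalent
ET₀ = 0.0023 × 13.4232 × (25.60 + 17.8) × √19.4 = 0.0023 × 13.4232 × 43.40 × 4.4045 = 5.9016 mm/d
ETc = Kc × ET₀ = 1.06 × 5.9016 = 6.2557 mm/d
Crop demand D = ETc × 7 d = 6.2557 × 7 = 43.790 mm
Pe = 0.70 × 4.3 = 3.010 mm
D − Pe = 43.790 − 3.010 = 40.780 mm
Gross irrigation = 40.780 / 0.82 = 49.732 mm
Volume = 49.732 mm × 151.1 ha × 10 = 75145.1 m³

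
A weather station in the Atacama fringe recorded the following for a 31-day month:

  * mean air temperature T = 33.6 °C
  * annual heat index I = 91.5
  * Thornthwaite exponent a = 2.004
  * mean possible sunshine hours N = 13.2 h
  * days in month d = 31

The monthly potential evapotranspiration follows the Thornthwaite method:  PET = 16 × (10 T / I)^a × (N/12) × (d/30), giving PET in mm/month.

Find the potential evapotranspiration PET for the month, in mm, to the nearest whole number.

10T/I = 10 × 33.6 / 91.5 = 3.6721
(10T/I)^a = 3.6721^2.004 = 13.5547
Uncorrected PET = 16 × 13.5547 = 216.875 mm
Correction = (N/12)(d/30) = (13.2/12)(31/30) = 1.1367
PET = 216.875 × 1.1367 = 246.522 mm/month

247 mm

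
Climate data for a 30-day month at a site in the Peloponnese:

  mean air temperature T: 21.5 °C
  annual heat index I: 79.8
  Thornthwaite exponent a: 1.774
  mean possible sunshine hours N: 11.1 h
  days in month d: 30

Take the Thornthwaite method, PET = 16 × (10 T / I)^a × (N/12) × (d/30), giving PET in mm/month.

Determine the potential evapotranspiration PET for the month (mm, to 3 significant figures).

85.9 mm

10T/I = 10 × 21.5 / 79.8 = 2.6942
(10T/I)^a = 2.6942^1.774 = 5.8021
Uncorrected PET = 16 × 5.8021 = 92.834 mm
Correction = (N/12)(d/30) = (11.1/12)(30/30) = 0.9250
PET = 92.834 × 0.9250 = 85.871 mm/month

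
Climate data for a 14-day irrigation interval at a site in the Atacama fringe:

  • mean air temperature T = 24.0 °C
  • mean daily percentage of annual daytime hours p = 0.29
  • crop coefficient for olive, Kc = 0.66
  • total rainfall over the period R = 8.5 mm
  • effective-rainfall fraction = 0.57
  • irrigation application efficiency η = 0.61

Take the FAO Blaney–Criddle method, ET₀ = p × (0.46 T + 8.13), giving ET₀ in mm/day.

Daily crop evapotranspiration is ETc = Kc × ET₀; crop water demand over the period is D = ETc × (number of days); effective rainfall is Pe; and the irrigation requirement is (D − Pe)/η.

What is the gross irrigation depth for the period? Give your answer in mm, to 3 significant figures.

ET₀ = 0.29 × (0.46 × 24.0 + 8.13) = 0.29 × 19.170 = 5.5593 mm/d
ETc = Kc × ET₀ = 0.66 × 5.5593 = 3.6691 mm/d
Crop demand D = ETc × 14 d = 3.6691 × 14 = 51.367 mm
Pe = 0.57 × 8.5 = 4.845 mm
D − Pe = 51.367 − 4.845 = 46.522 mm
Gross irrigation = 46.522 / 0.61 = 76.266 mm

76.3 mm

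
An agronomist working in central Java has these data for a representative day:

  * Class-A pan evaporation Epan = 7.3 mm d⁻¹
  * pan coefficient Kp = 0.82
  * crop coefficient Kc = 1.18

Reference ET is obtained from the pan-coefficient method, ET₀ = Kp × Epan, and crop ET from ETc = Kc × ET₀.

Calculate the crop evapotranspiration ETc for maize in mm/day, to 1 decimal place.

7.1 mm/day

ET₀ = 0.82 × 7.3 = 5.9860 mm/d
ETc = Kc × ET₀ = 1.18 × 5.9860 = 7.0635 mm/d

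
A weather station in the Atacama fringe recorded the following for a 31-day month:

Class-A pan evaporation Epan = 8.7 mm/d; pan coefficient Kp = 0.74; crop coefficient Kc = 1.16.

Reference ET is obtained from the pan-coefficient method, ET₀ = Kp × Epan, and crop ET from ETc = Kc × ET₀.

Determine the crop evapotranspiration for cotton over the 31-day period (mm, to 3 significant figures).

ET₀ = 0.74 × 8.7 = 6.4380 mm/d
ETc = Kc × ET₀ = 1.16 × 6.4380 = 7.4681 mm/d
Over 31 days: 7.4681 × 31 = 231.511 mm

232 mm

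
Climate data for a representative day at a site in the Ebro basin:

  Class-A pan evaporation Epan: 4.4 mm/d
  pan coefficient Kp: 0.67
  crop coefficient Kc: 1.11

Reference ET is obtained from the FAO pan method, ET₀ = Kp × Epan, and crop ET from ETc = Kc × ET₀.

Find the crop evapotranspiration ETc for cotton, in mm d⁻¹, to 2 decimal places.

3.27 mm d⁻¹

ET₀ = 0.67 × 4.4 = 2.9480 mm/d
ETc = Kc × ET₀ = 1.11 × 2.9480 = 3.2723 mm/d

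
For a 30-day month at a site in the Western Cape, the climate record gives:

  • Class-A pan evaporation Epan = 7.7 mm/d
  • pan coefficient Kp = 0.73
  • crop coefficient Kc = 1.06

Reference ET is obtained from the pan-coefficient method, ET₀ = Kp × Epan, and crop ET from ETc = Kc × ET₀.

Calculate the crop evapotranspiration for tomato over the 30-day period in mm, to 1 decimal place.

178.7 mm

ET₀ = 0.73 × 7.7 = 5.6210 mm/d
ETc = Kc × ET₀ = 1.06 × 5.6210 = 5.9583 mm/d
Over 30 days: 5.9583 × 30 = 178.749 mm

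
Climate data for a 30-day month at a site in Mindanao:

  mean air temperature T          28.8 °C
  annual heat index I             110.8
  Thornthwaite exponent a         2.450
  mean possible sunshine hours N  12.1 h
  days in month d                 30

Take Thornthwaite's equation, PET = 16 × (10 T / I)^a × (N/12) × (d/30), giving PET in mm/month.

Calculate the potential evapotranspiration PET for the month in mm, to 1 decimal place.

10T/I = 10 × 28.8 / 110.8 = 2.5993
(10T/I)^a = 2.5993^2.450 = 10.3848
Uncorrected PET = 16 × 10.3848 = 166.157 mm
Correction = (N/12)(d/30) = (12.1/12)(30/30) = 1.0083
PET = 166.157 × 1.0083 = 167.536 mm/month

167.5 mm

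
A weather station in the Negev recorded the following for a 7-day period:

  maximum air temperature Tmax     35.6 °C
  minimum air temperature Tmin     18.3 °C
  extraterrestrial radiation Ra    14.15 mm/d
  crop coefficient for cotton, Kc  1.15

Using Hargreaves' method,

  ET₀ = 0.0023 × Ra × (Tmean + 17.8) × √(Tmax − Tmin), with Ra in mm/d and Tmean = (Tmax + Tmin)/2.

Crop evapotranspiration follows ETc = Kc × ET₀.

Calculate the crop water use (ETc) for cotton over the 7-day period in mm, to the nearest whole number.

Tmean = (35.6 + 18.3)/2 = 26.95 °C
ET₀ = 0.0023 × 14.15 × (26.95 + 17.8) × √17.3 = 0.0023 × 14.15 × 44.75 × 4.1593 = 6.0576 mm/d
ETc = Kc × ET₀ = 1.15 × 6.0576 = 6.9662 mm/d
Over 7 days: 6.9662 × 7 = 48.763 mm

49 mm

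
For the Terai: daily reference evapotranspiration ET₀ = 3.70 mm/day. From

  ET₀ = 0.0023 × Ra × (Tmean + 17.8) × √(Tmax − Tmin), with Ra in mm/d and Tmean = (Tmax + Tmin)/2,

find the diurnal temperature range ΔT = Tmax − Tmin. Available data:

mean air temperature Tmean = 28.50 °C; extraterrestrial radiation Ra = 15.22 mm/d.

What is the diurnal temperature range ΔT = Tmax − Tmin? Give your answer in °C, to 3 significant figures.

5.21 °C

√ΔT = ET₀ / [0.0023 × Ra × (Tmean+17.8)] = 3.70 / (0.0023 × 15.22 × 46.30) = 2.2829
ΔT = 2.2829² = 5.212 °C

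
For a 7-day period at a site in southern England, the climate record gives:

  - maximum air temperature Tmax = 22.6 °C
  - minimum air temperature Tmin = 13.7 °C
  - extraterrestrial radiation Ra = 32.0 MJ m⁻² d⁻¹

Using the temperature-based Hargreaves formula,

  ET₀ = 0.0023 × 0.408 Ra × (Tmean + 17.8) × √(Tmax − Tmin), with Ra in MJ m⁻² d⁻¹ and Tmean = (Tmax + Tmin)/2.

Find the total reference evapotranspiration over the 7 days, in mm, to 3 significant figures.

22.5 mm

Tmean = (22.6 + 13.7)/2 = 18.15 °C
0.408 Ra = 0.408 × 32.0 = 13.0560 mm/d equivalent
ET₀ = 0.0023 × 13.0560 × (18.15 + 17.8) × √8.9 = 0.0023 × 13.0560 × 35.95 × 2.9833 = 3.2206 mm/d
Over 7 days: 3.2206 × 7 = 22.544 mm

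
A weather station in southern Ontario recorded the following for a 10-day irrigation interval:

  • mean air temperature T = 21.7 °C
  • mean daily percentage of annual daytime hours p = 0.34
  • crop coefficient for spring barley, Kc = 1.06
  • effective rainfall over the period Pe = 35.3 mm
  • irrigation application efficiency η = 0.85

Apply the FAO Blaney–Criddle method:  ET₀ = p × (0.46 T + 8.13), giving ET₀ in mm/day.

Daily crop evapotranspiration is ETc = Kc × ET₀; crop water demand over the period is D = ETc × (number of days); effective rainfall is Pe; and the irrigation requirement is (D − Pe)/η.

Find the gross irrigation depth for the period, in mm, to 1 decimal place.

ET₀ = 0.34 × (0.46 × 21.7 + 8.13) = 0.34 × 18.112 = 6.1581 mm/d
ETc = Kc × ET₀ = 1.06 × 6.1581 = 6.5276 mm/d
Crop demand D = ETc × 10 d = 6.5276 × 10 = 65.276 mm
D − Pe = 65.276 − 35.3 = 29.976 mm
Gross irrigation = 29.976 / 0.85 = 35.266 mm

35.3 mm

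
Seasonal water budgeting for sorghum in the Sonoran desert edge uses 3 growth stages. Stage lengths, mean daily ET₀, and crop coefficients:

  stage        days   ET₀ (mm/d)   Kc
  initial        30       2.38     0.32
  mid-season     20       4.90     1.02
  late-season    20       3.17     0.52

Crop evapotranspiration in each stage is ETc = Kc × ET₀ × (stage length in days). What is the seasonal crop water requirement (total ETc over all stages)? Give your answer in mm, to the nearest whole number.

initial: 0.32 × 2.38 × 30 = 22.85 mm
mid-season: 1.02 × 4.90 × 20 = 99.96 mm
late-season: 0.52 × 3.17 × 20 = 32.97 mm
Seasonal total = 155.78 mm

156 mm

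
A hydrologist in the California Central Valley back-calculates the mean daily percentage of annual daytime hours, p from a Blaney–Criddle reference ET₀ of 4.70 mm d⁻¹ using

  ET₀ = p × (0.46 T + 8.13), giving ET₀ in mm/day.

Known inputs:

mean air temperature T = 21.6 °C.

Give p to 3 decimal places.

p = ET₀ / (0.46 T + 8.13) = 4.70 / (0.46 × 21.6 + 8.13) = 4.70 / 18.066 = 0.2602

0.260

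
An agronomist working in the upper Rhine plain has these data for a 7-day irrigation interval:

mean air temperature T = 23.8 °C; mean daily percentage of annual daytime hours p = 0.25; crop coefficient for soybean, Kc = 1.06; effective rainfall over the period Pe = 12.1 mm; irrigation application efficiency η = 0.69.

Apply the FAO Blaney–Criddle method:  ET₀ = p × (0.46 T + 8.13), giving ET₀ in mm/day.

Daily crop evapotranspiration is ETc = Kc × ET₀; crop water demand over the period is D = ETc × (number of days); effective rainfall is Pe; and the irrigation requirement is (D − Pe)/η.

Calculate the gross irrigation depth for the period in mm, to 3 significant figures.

ET₀ = 0.25 × (0.46 × 23.8 + 8.13) = 0.25 × 19.078 = 4.7695 mm/d
ETc = Kc × ET₀ = 1.06 × 4.7695 = 5.0557 mm/d
Crop demand D = ETc × 7 d = 5.0557 × 7 = 35.390 mm
D − Pe = 35.390 − 12.1 = 23.290 mm
Gross irrigation = 23.290 / 0.69 = 33.754 mm

33.8 mm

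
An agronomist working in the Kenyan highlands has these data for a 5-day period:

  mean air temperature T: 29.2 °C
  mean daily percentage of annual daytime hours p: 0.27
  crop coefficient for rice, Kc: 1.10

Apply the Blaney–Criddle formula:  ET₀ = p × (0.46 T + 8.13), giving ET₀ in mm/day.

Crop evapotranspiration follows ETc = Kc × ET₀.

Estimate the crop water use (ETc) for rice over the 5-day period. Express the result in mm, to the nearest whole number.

32 mm

ET₀ = 0.27 × (0.46 × 29.2 + 8.13) = 0.27 × 21.562 = 5.8217 mm/d
ETc = Kc × ET₀ = 1.10 × 5.8217 = 6.4039 mm/d
Over 5 days: 6.4039 × 5 = 32.020 mm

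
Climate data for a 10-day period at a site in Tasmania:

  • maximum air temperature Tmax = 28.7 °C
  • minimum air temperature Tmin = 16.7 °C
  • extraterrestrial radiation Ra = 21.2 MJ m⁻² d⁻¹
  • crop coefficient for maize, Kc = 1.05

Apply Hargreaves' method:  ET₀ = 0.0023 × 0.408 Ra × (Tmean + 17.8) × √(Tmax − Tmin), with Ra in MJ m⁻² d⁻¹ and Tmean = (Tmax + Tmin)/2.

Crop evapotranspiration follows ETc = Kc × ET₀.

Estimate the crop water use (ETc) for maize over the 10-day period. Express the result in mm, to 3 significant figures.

Tmean = (28.7 + 16.7)/2 = 22.70 °C
0.408 Ra = 0.408 × 21.2 = 8.6496 mm/d equivalent
ET₀ = 0.0023 × 8.6496 × (22.70 + 17.8) × √12.0 = 0.0023 × 8.6496 × 40.50 × 3.4641 = 2.7911 mm/d
ETc = Kc × ET₀ = 1.05 × 2.7911 = 2.9307 mm/d
Over 10 days: 2.9307 × 10 = 29.307 mm

29.3 mm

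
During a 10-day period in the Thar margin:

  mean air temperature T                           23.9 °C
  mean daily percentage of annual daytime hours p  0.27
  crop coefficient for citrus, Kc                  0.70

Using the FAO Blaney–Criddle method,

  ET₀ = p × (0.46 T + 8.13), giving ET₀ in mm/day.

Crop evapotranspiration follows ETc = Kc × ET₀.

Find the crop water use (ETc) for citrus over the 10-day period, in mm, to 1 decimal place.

36.1 mm

ET₀ = 0.27 × (0.46 × 23.9 + 8.13) = 0.27 × 19.124 = 5.1635 mm/d
ETc = Kc × ET₀ = 0.70 × 5.1635 = 3.6145 mm/d
Over 10 days: 3.6145 × 10 = 36.145 mm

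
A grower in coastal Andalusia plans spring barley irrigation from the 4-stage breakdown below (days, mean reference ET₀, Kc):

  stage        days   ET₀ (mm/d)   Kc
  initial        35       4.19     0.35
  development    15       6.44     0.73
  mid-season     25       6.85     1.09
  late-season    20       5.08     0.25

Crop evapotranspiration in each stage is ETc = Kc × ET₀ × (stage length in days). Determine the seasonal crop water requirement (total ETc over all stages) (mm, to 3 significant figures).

initial: 0.35 × 4.19 × 35 = 51.33 mm
development: 0.73 × 6.44 × 15 = 70.52 mm
mid-season: 1.09 × 6.85 × 25 = 186.66 mm
late-season: 0.25 × 5.08 × 20 = 25.40 mm
Seasonal total = 333.91 mm

334 mm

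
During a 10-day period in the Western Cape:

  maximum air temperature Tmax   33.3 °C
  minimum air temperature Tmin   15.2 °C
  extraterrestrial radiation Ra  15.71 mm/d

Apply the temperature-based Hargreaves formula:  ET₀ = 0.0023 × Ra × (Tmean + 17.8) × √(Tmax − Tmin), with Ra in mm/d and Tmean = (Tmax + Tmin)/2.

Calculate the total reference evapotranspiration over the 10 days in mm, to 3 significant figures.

Tmean = (33.3 + 15.2)/2 = 24.25 °C
ET₀ = 0.0023 × 15.71 × (24.25 + 17.8) × √18.1 = 0.0023 × 15.71 × 42.05 × 4.2544 = 6.4641 mm/d
Over 10 days: 6.4641 × 10 = 64.641 mm

64.6 mm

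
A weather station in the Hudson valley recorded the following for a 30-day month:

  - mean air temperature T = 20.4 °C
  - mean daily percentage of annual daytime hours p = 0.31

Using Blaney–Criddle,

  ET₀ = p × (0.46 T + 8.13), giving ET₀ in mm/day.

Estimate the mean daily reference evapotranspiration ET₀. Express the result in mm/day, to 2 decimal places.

ET₀ = 0.31 × (0.46 × 20.4 + 8.13) = 0.31 × 17.514 = 5.4293 mm/d

5.43 mm/day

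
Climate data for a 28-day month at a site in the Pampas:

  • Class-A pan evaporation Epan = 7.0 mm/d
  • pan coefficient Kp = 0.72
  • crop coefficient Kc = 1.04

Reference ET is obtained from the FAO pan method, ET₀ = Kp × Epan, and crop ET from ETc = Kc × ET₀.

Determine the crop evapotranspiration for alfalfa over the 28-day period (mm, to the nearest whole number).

147 mm

ET₀ = 0.72 × 7.0 = 5.0400 mm/d
ETc = Kc × ET₀ = 1.04 × 5.0400 = 5.2416 mm/d
Over 28 days: 5.2416 × 28 = 146.765 mm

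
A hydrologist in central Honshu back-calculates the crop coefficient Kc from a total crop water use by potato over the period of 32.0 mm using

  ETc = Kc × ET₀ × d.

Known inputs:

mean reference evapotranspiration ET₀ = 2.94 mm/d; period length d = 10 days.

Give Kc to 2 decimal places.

ETc = Kc × ET₀ × d  ⇒  Kc = ETc / (ET₀ × d)
Kc = 32.0 / (2.94 × 10) = 32.0 / 29.40 = 1.0884

1.09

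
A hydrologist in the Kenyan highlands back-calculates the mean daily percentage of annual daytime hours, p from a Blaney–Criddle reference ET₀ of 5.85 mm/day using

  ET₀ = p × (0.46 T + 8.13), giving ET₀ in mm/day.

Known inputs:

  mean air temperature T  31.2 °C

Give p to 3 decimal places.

p = ET₀ / (0.46 T + 8.13) = 5.85 / (0.46 × 31.2 + 8.13) = 5.85 / 22.482 = 0.2602

0.260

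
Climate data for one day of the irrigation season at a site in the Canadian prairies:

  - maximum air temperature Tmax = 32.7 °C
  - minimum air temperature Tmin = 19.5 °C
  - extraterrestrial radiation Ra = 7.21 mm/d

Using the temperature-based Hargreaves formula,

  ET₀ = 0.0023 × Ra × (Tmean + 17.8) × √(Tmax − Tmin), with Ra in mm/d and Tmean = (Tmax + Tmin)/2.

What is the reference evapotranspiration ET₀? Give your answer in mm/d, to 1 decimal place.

2.6 mm/d

Tmean = (32.7 + 19.5)/2 = 26.10 °C
ET₀ = 0.0023 × 7.21 × (26.10 + 17.8) × √13.2 = 0.0023 × 7.21 × 43.90 × 3.6332 = 2.6449 mm/d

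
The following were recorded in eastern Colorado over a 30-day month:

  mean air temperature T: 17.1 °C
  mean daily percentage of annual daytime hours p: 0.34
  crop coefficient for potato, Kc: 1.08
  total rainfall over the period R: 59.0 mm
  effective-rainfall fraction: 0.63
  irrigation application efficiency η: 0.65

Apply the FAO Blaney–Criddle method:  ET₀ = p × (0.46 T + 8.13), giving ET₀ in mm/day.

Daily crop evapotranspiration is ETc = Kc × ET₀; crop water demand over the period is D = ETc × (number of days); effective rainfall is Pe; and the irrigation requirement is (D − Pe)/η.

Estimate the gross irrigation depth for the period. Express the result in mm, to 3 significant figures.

214 mm

ET₀ = 0.34 × (0.46 × 17.1 + 8.13) = 0.34 × 15.996 = 5.4386 mm/d
ETc = Kc × ET₀ = 1.08 × 5.4386 = 5.8737 mm/d
Crop demand D = ETc × 30 d = 5.8737 × 30 = 176.211 mm
Pe = 0.63 × 59.0 = 37.170 mm
D − Pe = 176.211 − 37.170 = 139.041 mm
Gross irrigation = 139.041 / 0.65 = 213.909 mm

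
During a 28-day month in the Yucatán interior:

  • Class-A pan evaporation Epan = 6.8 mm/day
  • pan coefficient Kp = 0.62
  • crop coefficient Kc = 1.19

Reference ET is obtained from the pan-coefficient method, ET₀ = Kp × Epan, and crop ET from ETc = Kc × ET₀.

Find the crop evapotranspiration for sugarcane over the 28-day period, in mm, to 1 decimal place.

140.5 mm

ET₀ = 0.62 × 6.8 = 4.2160 mm/d
ETc = Kc × ET₀ = 1.19 × 4.2160 = 5.0170 mm/d
Over 28 days: 5.0170 × 28 = 140.476 mm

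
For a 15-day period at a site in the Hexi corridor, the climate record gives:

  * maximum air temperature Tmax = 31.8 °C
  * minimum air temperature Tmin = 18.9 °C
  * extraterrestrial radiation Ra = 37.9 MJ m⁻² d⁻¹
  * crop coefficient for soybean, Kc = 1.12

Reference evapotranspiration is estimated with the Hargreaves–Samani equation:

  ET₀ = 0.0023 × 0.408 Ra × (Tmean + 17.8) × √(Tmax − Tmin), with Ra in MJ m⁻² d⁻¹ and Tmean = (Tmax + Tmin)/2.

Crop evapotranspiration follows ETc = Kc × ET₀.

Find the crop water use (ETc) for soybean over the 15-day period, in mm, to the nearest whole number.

93 mm

Tmean = (31.8 + 18.9)/2 = 25.35 °C
0.408 Ra = 0.408 × 37.9 = 15.4632 mm/d equivalent
ET₀ = 0.0023 × 15.4632 × (25.35 + 17.8) × √12.9 = 0.0023 × 15.4632 × 43.15 × 3.5917 = 5.5120 mm/d
ETc = Kc × ET₀ = 1.12 × 5.5120 = 6.1734 mm/d
Over 15 days: 6.1734 × 15 = 92.601 mm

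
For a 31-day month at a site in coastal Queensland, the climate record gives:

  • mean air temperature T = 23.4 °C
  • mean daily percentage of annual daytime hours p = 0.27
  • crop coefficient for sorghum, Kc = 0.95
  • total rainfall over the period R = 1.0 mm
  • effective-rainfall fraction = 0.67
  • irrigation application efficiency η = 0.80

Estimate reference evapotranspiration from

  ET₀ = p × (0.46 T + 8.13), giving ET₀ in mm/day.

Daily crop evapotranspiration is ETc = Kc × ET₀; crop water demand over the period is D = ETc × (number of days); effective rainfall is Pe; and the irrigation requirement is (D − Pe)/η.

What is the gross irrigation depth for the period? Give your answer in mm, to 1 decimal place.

ET₀ = 0.27 × (0.46 × 23.4 + 8.13) = 0.27 × 18.894 = 5.1014 mm/d
ETc = Kc × ET₀ = 0.95 × 5.1014 = 4.8463 mm/d
Crop demand D = ETc × 31 d = 4.8463 × 31 = 150.235 mm
Pe = 0.67 × 1.0 = 0.670 mm
D − Pe = 150.235 − 0.670 = 149.565 mm
Gross irrigation = 149.565 / 0.80 = 186.956 mm

187.0 mm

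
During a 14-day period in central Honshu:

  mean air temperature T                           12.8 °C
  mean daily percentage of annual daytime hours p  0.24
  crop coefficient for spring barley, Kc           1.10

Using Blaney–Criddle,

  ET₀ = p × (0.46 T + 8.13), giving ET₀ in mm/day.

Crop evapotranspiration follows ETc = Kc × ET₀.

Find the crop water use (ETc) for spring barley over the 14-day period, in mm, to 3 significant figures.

ET₀ = 0.24 × (0.46 × 12.8 + 8.13) = 0.24 × 14.018 = 3.3643 mm/d
ETc = Kc × ET₀ = 1.10 × 3.3643 = 3.7007 mm/d
Over 14 days: 3.7007 × 14 = 51.810 mm

51.8 mm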